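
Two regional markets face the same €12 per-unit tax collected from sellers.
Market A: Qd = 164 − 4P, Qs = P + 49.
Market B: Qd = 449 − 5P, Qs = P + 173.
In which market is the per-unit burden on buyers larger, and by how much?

Market A, by €0.4.

Market A: pre-tax P* = €23, Q* = 72; post-tax Q = 62.4; per-unit burden on buyers = €2.4.
Market B: pre-tax P* = €46, Q* = 219; post-tax Q = 209; per-unit burden on buyers = €2.
Difference: €2.4 vs €2 → market A is larger by €0.4.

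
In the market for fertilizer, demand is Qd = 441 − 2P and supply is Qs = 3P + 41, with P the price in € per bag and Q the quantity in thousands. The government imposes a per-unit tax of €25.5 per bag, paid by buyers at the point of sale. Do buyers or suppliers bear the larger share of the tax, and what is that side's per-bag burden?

Before the tax: set 441 − 2P = 3P + 41 → P* = €80, Q* = 281.
With the tax collected from buyers, demand (in seller-price terms) shifts: Qd = 441 − 2(P + 25.5).
Solving gives Q = 250.4 with buyers paying €95.3 and suppliers receiving €69.8 (the €25.5 wedge).
Per-bag burden: buyers €15.3, suppliers €10.2.
Buyers take the larger share because demand is less price-elastic here (demand slope 2 vs supply slope 3).
The less price-elastic side of the market bears the larger share of a per-unit tax.

Buyers bear the larger share: €15.3 per bag.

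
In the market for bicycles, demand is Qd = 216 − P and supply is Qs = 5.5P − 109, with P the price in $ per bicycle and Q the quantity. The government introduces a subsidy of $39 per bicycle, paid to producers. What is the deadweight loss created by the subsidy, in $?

Deadweight loss = $643.5.

Before the subsidy: set 216 − P = 5.5P − 109 → P* = $50, Q* = 166.
With a per-unit subsidy paid to producers, each receives P + 39 per unit sold, so supply becomes Qs = 5.5(P + 39) − 109.
New equilibrium: buyers pay $17, producers receive $56, Q = 199. (Wedge: Pb − Ps = −39.)
Quantity rises by |ΔQ| = |166 − 199| = 33.
DWL = ½ · t · |ΔQ| = ½ · 39 · 33 = $643.5.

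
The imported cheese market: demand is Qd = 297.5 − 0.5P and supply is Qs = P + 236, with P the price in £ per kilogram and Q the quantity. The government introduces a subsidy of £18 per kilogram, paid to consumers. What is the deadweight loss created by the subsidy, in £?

Before the subsidy: set 297.5 − 0.5P = P + 236 → P* = £41, Q* = 277.
With a per-unit subsidy paid to consumers, each effectively pays P − 18, so demand becomes Qd = 297.5 − 0.5(P − 18).
Solving gives Q = 283 with consumers paying £29 and sellers receiving £47 (the £18 wedge).
Quantity rises by |ΔQ| = |277 − 283| = 6.
DWL = ½ · t · |ΔQ| = ½ · 18 · 6 = £54.

Deadweight loss = £54.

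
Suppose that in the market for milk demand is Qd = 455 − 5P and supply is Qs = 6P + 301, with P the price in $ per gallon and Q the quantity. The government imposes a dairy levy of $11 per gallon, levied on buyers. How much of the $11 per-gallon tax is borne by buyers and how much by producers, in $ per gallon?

Without the tax, 455 − 5P = 6P + 301 gives 11P = 154, so P* = $14 and Q* = 385.
With the tax collected from buyers, demand (in seller-price terms) shifts: Qd = 455 − 5(P + 11).
New equilibrium: buyers pay $20, producers receive $9, Q = 355. (Wedge: Pb − Ps = 11.)
Burden on buyers: $6; on producers: $5. (They sum to $11.)

Buyers bear $6 per gallon; producers bear $5 per gallon.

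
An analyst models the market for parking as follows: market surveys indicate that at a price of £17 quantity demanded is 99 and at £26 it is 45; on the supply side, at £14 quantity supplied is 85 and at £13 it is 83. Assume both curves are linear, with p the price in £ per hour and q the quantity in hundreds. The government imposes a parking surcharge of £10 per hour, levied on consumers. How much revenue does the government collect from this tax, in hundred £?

Demand slope: (45 − 99)/(26 − 17) = -6, so qd = 201 − 6p.
Supply slope: (83 − 85)/(13 − 14) = 2, so qs = 2p + 57.
Without the tax, 201 − 6p = 2p + 57 gives 8p = 144, so p* = £18 and q* = 93.
With the tax collected from consumers, demand (in seller-price terms) shifts: qd = 201 − 6(p + 10).
New equilibrium: consumers pay £20.5, producers receive £10.5, q = 78. (Wedge: pb − ps = 10.)
Revenue = t · Q = 10 · 78 = £780.

Tax revenue = £780 hundred.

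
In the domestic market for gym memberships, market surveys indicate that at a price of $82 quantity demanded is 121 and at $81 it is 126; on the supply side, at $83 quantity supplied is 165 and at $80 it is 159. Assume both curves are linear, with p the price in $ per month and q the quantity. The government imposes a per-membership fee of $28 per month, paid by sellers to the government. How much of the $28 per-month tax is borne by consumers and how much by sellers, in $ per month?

Consumers bear $8 per month; sellers bear $20 per month.

Demand slope: (126 − 121)/(81 − 82) = -5, so qd = 531 − 5p.
Supply slope: (159 − 165)/(80 − 83) = 2, so qs = 2p − 1.
Before the tax: set 531 − 5p = 2p − 1 → p* = $76, q* = 151.
With the tax collected from sellers, supply shifts: qs = 2(p − 28) − 1.
New equilibrium: consumers pay $84, sellers receive $56, q = 111. (Wedge: pb − ps = 28.)
Burden on consumers: $8; on sellers: $20. (They sum to $28.)
The less price-elastic side of the market bears the larger share of a per-unit tax.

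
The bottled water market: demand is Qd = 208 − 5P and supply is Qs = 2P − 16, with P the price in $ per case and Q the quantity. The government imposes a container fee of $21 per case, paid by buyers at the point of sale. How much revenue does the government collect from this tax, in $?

Before the tax: set 208 − 5P = 2P − 16 → P* = $32, Q* = 48.
With the tax collected from buyers, demand (in seller-price terms) shifts: Qd = 208 − 5(P + 21).
New equilibrium: buyers pay $38, sellers receive $17, Q = 18. (Wedge: Pb − Ps = 21.)
Revenue = t · Q = 21 · 18 = $378.

Tax revenue = $378.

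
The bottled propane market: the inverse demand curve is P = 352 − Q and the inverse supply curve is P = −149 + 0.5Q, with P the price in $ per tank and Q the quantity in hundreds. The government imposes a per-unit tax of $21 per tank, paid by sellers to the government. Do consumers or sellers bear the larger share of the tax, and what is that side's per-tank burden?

Consumers bear the larger share: $14 per tank.

Inverting to Q(P) form: Qd = 352 − P; Qs = 2P + 298.
Without the tax, 352 − P = 2P + 298 gives 3P = 54, so P* = $18 and Q* = 334.
With the tax collected from sellers, supply shifts: Qs = 2(P − 21) + 298.
New equilibrium: consumers pay $32, sellers receive $11, Q = 320. (Wedge: Pb − Ps = 21.)
Per-tank burden: consumers $14, sellers $7.
Consumers take the larger share because demand is less price-elastic here (demand slope 1 vs supply slope 2).
The less price-elastic side of the market bears the larger share of a per-unit tax.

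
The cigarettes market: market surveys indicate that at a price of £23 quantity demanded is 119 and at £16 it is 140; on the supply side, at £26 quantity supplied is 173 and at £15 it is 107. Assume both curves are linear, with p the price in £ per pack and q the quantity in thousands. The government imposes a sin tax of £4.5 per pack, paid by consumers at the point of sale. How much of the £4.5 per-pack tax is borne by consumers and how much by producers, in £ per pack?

Consumers bear £3 per pack; producers bear £1.5 per pack.

Demand slope: (140 − 119)/(16 − 23) = -3, so qd = 188 − 3p.
Supply slope: (107 − 173)/(15 − 26) = 6, so qs = 6p + 17.
Before the tax: set 188 − 3p = 6p + 17 → p* = £19, q* = 131.
With the tax collected from consumers, demand (in seller-price terms) shifts: qd = 188 − 3(p + 4.5).
New equilibrium: consumers pay £22, producers receive £17.5, q = 122. (Wedge: pb − ps = 4.5.)
Burden on consumers: £3; on producers: £1.5. (They sum to £4.5.)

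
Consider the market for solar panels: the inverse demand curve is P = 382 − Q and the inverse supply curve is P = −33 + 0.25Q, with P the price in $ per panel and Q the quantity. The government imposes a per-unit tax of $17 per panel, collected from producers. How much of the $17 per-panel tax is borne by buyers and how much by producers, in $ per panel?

Buyers bear $13.6 per panel; producers bear $3.4 per panel.

Inverting to Q(P) form: Qd = 382 − P; Qs = 4P + 132.
Before the tax: set 382 − P = 4P + 132 → P* = $50, Q* = 332.
With the tax collected from producers, supply shifts: Qs = 4(P − 17) + 132.
New equilibrium: buyers pay $63.6, producers receive $46.6, Q = 318.4. (Wedge: Pb − Ps = 17.)
Burden on buyers: $13.6; on producers: $3.4. (They sum to $17.)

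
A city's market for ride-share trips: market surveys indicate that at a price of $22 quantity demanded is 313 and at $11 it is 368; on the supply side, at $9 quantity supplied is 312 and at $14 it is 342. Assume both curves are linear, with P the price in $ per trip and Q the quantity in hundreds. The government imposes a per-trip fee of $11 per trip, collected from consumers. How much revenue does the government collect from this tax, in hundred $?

Demand slope: (368 − 313)/(11 − 22) = -5, so Qd = 423 − 5P.
Supply slope: (342 − 312)/(14 − 9) = 6, so Qs = 6P + 258.
Before the tax: set 423 − 5P = 6P + 258 → P* = $15, Q* = 348.
With the tax collected from consumers, demand (in seller-price terms) shifts: Qd = 423 − 5(P + 11).
New equilibrium: consumers pay $21, sellers receive $10, Q = 318. (Wedge: Pb − Ps = 11.)
Revenue = t · Q = 11 · 318 = $3498.

Tax revenue = $3498 hundred.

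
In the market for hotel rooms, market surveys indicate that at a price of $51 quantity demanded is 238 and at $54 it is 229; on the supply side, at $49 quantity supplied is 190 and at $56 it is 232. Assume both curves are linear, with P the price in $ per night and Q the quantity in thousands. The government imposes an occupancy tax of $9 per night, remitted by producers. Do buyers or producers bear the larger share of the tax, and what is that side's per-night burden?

Demand slope: (229 − 238)/(54 − 51) = -3, so Qd = 391 − 3P.
Supply slope: (232 − 190)/(56 − 49) = 6, so Qs = 6P − 104.
Before the tax: set 391 − 3P = 6P − 104 → P* = $55, Q* = 226.
With the tax collected from producers, supply shifts: Qs = 6(P − 9) − 104.
Solving gives Q = 208 with buyers paying $61 and producers receiving $52 (the $9 wedge).
Per-night burden: buyers $6, producers $3.
Buyers take the larger share because demand is less price-elastic here (demand slope 3 vs supply slope 6).

Buyers bear the larger share: $6 per night.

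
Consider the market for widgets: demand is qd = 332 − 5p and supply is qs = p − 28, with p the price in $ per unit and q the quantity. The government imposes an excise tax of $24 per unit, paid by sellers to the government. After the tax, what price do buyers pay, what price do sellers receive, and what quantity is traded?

Without the tax, 332 − 5p = p − 28 gives 6p = 360, so p* = $60 and q* = 32.
With the tax collected from sellers, supply shifts: qs = (p − 24) − 28.
Solving gives q = 12 with buyers paying $64 and sellers receiving $40 (the $24 wedge).

Buyers pay $64; sellers receive $40; quantity = 12.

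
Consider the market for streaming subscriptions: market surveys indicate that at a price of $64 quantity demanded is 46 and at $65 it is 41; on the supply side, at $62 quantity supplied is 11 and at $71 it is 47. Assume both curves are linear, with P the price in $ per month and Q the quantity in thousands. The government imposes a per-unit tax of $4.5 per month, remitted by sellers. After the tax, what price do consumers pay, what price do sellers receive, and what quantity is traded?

Demand slope: (41 − 46)/(65 − 64) = -5, so Qd = 366 − 5P.
Supply slope: (47 − 11)/(71 − 62) = 4, so Qs = 4P − 237.
Before the tax: set 366 − 5P = 4P − 237 → P* = $67, Q* = 31.
With the tax collected from sellers, supply shifts: Qs = 4(P − 4.5) − 237.
New equilibrium: consumers pay $69, sellers receive $64.5, Q = 21. (Wedge: Pb − Ps = 4.5.)
The less price-elastic side of the market bears the larger share of a per-unit tax.

Consumers pay $69; sellers receive $64.5; quantity = 21.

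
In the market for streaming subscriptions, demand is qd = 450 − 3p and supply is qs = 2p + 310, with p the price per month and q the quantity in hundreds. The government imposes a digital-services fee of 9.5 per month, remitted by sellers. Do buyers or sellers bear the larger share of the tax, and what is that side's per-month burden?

Without the tax, 450 − 3p = 2p + 310 gives 5p = 140, so p* = 28 and q* = 366.
With the tax collected from sellers, supply shifts: qs = 2(p − 9.5) + 310.
New equilibrium: buyers pay 31.8, sellers receive 22.3, q = 354.6. (Wedge: pb − ps = 9.5.)
Per-month burden: buyers 3.8, sellers 5.7.
Sellers take the larger share because supply is less price-elastic here (demand slope 3 vs supply slope 2).
The less price-elastic side of the market bears the larger share of a per-unit tax.

Sellers bear the larger share: 5.7 per month.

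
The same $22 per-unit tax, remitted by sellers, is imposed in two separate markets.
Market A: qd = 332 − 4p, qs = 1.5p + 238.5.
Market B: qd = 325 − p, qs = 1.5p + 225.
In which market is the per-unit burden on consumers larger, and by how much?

Market B, by $7.2.

Market A: pre-tax p* = $17, q* = 264; post-tax q = 240; per-unit burden on consumers = $6.
Market B: pre-tax p* = $40, q* = 285; post-tax q = 271.8; per-unit burden on consumers = $13.2.
Difference: $6 vs $13.2 → market B is larger by $7.2.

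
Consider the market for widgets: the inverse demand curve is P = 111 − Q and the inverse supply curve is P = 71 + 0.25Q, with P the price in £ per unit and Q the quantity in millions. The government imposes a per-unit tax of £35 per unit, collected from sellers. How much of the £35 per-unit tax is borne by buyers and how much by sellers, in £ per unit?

Buyers bear £28 per unit; sellers bear £7 per unit.

Rewrite in direct form: Qd = 111 − P and Qs = 4P − 284.
Before the tax: set 111 − P = 4P − 284 → P* = £79, Q* = 32.
With the tax collected from sellers, supply shifts: Qs = 4(P − 35) − 284.
Solving gives Q = 4 with buyers paying £107 and sellers receiving £72 (the £35 wedge).
Burden on buyers: £28; on sellers: £7. (They sum to £35.)
The less price-elastic side of the market bears the larger share of a per-unit tax.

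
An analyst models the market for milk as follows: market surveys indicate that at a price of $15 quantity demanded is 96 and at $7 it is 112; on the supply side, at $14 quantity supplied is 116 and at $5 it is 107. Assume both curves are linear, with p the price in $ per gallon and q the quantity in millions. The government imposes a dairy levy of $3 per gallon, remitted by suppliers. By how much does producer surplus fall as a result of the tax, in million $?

Producer surplus falls by $218 million.

Demand slope: (112 − 96)/(7 − 15) = -2, so qd = 126 − 2p.
Supply slope: (107 − 116)/(5 − 14) = 1, so qs = p + 102.
Before the tax: set 126 − 2p = p + 102 → p* = $8, q* = 110.
With the tax collected from suppliers, supply shifts: qs = (p − 3) + 102.
New equilibrium: consumers pay $9, suppliers receive $6, q = 108. (Wedge: pb − ps = 3.)
ΔPS is the trapezoid between Q = 108 and Q = 110 of height $2: ½ · (110 + 108) · 2 = $218.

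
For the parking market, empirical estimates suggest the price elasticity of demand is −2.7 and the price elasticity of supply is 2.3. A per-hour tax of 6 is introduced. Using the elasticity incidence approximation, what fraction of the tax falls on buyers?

Incidence ratio: buyers' share ≈ εs / (εs + |εd|) = 2.3 / (2.3 + 2.7) = 0.46.
Supply is the less elastic side, so buyers bear the smaller share.

Buyers' share ≈ 0.46.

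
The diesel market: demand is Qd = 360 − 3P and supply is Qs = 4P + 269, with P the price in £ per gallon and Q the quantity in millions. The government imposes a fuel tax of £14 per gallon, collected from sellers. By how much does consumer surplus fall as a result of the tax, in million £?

Consumer surplus falls by £2472 million.

Without the tax, 360 − 3P = 4P + 269 gives 7P = 91, so P* = £13 and Q* = 321.
With the tax collected from sellers, supply shifts: Qs = 4(P − 14) + 269.
New equilibrium: buyers pay £21, sellers receive £7, Q = 297. (Wedge: Pb − Ps = 14.)
ΔCS is the trapezoid between Q = 297 and Q = 321 of height £8: ½ · (321 + 297) · 8 = £2472.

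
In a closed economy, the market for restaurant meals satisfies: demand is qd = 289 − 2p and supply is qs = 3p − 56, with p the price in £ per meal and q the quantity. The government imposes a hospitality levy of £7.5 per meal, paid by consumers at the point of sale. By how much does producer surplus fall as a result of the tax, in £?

Producer surplus falls by £439.5.

Before the tax: set 289 − 2p = 3p − 56 → p* = £69, q* = 151.
With the tax collected from consumers, demand (in seller-price terms) shifts: qd = 289 − 2(p + 7.5).
Solving gives q = 142 with consumers paying £73.5 and producers receiving £66 (the £7.5 wedge).
ΔPS is the trapezoid between Q = 142 and Q = 151 of height £3: ½ · (151 + 142) · 3 = £439.5.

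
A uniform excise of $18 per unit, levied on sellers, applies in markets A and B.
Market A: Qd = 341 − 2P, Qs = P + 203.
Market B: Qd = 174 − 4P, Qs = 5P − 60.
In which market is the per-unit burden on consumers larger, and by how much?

Market A: pre-tax P* = $46, Q* = 249; post-tax Q = 237; per-unit burden on consumers = $6.
Market B: pre-tax P* = $26, Q* = 70; post-tax Q = 30; per-unit burden on consumers = $10.
Difference: $6 vs $10 → market B is larger by $4.

Market B, by $4.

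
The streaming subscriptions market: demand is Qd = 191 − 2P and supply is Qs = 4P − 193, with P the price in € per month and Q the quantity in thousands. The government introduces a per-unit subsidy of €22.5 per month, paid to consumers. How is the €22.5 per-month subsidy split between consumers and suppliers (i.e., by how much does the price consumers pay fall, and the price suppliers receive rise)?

Consumers gain €15 per month; suppliers gain €7.5 per month.

Before the subsidy: set 191 − 2P = 4P − 193 → P* = €64, Q* = 63.
With a per-unit subsidy paid to consumers, each effectively pays P − 22.5, so demand becomes Qd = 191 − 2(P − 22.5).
Solving gives Q = 93 with consumers paying €49 and suppliers receiving €71.5 (the €22.5 wedge).
Gain to consumers: €15; to suppliers: €7.5. (They sum to €22.5.)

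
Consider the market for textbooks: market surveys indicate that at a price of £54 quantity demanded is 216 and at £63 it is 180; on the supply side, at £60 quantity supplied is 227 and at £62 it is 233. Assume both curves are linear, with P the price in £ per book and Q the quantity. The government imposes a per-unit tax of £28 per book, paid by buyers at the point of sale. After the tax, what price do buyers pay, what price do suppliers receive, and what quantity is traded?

Buyers pay £67; suppliers receive £39; quantity = 164.

Demand slope: (180 − 216)/(63 − 54) = -4, so Qd = 432 − 4P.
Supply slope: (233 − 227)/(62 − 60) = 3, so Qs = 3P + 47.
Before the tax: set 432 − 4P = 3P + 47 → P* = £55, Q* = 212.
With the tax collected from buyers, demand (in seller-price terms) shifts: Qd = 432 − 4(P + 28).
New equilibrium: buyers pay £67, suppliers receive £39, Q = 164. (Wedge: Pb − Ps = 28.)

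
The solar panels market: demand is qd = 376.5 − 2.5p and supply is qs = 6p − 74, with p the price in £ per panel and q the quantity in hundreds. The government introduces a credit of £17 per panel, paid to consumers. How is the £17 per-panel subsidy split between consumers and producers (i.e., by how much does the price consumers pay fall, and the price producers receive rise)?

Without the subsidy, 376.5 − 2.5p = 6p − 74 gives 8.5p = 450.5, so p* = £53 and q* = 244.
With a per-unit subsidy paid to consumers, each effectively pays p − 17, so demand becomes qd = 376.5 − 2.5(p − 17).
Solving gives q = 274 with consumers paying £41 and producers receiving £58 (the £17 wedge).
Gain to consumers: £12; to producers: £5. (They sum to £17.)

Consumers gain £12 per panel; producers gain £5 per panel.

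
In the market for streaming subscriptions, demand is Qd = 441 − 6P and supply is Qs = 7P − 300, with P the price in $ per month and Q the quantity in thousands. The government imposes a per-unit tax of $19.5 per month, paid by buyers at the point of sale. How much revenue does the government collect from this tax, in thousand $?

Without the tax, 441 − 6P = 7P − 300 gives 13P = 741, so P* = $57 and Q* = 99.
With the tax collected from buyers, demand (in seller-price terms) shifts: Qd = 441 − 6(P + 19.5).
Solving gives Q = 36 with buyers paying $67.5 and suppliers receiving $48 (the $19.5 wedge).
Revenue = t · Q = 19.5 · 36 = $702.

Tax revenue = $702 thousand.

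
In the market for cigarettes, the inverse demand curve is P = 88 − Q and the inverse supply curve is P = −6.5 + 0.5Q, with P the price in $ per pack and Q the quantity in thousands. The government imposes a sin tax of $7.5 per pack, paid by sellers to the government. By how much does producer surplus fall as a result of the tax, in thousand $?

Rewrite in direct form: Qd = 88 − P and Qs = 2P + 13.
Without the tax, 88 − P = 2P + 13 gives 3P = 75, so P* = $25 and Q* = 63.
With the tax collected from sellers, supply shifts: Qs = 2(P − 7.5) + 13.
New equilibrium: consumers pay $30, sellers receive $22.5, Q = 58. (Wedge: Pb − Ps = 7.5.)
ΔPS is the trapezoid between Q = 58 and Q = 63 of height $2.5: ½ · (63 + 58) · 2.5 = $151.25.

Producer surplus falls by $151.25 thousand.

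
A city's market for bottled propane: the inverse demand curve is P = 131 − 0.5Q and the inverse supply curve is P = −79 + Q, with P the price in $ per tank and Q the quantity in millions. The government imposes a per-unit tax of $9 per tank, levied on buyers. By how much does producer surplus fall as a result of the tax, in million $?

Producer surplus falls by $822 million.

Inverting to Q(P) form: Qd = 262 − 2P; Qs = P + 79.
Without the tax, 262 − 2P = P + 79 gives 3P = 183, so P* = $61 and Q* = 140.
With the tax collected from buyers, demand (in seller-price terms) shifts: Qd = 262 − 2(P + 9).
Solving gives Q = 134 with buyers paying $64 and sellers receiving $55 (the $9 wedge).
ΔPS is the trapezoid between Q = 134 and Q = 140 of height $6: ½ · (140 + 134) · 6 = $822.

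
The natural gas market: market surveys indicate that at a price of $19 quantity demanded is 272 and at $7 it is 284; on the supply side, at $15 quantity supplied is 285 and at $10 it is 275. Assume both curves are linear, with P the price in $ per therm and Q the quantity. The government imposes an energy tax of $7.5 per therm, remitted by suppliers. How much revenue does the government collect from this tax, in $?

Demand slope: (284 − 272)/(7 − 19) = -1, so Qd = 291 − P.
Supply slope: (275 − 285)/(10 − 15) = 2, so Qs = 2P + 255.
Before the tax: set 291 − P = 2P + 255 → P* = $12, Q* = 279.
With the tax collected from suppliers, supply shifts: Qs = 2(P − 7.5) + 255.
New equilibrium: buyers pay $17, suppliers receive $9.5, Q = 274. (Wedge: Pb − Ps = 7.5.)
Revenue = t · Q = 7.5 · 274 = $2055.

Tax revenue = $2055.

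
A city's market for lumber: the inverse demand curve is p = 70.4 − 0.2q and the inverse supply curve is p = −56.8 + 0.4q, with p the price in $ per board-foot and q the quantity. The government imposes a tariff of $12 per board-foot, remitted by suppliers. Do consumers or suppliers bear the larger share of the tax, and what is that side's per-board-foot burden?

Inverting to q(p) form: qd = 352 − 5p; qs = 2.5p + 142.
Before the tax: set 352 − 5p = 2.5p + 142 → p* = $28, q* = 212.
With the tax collected from suppliers, supply shifts: qs = 2.5(p − 12) + 142.
Solving gives q = 192 with consumers paying $32 and suppliers receiving $20 (the $12 wedge).
Per-board-foot burden: consumers $4, suppliers $8.
Suppliers take the larger share because supply is less price-elastic here (demand slope 5 vs supply slope 2.5).

Suppliers bear the larger share: $8 per board-foot.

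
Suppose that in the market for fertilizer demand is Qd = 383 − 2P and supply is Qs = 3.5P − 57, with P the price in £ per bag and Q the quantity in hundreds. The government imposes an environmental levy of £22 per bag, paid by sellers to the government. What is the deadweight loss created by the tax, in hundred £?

Deadweight loss = £308 hundred.

Without the tax, 383 − 2P = 3.5P − 57 gives 5.5P = 440, so P* = £80 and Q* = 223.
With the tax collected from sellers, supply shifts: Qs = 3.5(P − 22) − 57.
New equilibrium: consumers pay £94, sellers receive £72, Q = 195. (Wedge: Pb − Ps = 22.)
Quantity falls by |ΔQ| = |223 − 195| = 28.
DWL = ½ · t · |ΔQ| = ½ · 22 · 28 = £308.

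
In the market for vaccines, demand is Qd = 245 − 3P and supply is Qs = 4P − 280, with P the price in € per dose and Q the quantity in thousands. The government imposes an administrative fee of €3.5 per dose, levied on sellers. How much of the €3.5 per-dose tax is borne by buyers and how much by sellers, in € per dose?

Before the tax: set 245 − 3P = 4P − 280 → P* = €75, Q* = 20.
With the tax collected from sellers, supply shifts: Qs = 4(P − 3.5) − 280.
New equilibrium: buyers pay €77, sellers receive €73.5, Q = 14. (Wedge: Pb − Ps = 3.5.)
Burden on buyers: €2; on sellers: €1.5. (They sum to €3.5.)
The less price-elastic side of the market bears the larger share of a per-unit tax.

Buyers bear €2 per dose; sellers bear €1.5 per dose.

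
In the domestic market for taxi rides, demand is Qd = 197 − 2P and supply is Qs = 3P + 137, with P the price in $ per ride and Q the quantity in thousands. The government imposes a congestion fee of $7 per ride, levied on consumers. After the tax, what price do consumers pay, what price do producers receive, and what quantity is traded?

Consumers pay $16.2; producers receive $9.2; quantity = 164.6.

Before the tax: set 197 − 2P = 3P + 137 → P* = $12, Q* = 173.
With the tax collected from consumers, demand (in seller-price terms) shifts: Qd = 197 − 2(P + 7).
Solving gives Q = 164.6 with consumers paying $16.2 and producers receiving $9.2 (the $7 wedge).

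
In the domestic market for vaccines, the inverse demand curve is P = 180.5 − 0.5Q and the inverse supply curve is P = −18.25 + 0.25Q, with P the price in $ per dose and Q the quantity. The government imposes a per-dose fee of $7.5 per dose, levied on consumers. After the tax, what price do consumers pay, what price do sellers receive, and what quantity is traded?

Consumers pay $53; sellers receive $45.5; quantity = 255.

Rewrite in direct form: Qd = 361 − 2P and Qs = 4P + 73.
Without the tax, 361 − 2P = 4P + 73 gives 6P = 288, so P* = $48 and Q* = 265.
With the tax collected from consumers, demand (in seller-price terms) shifts: Qd = 361 − 2(P + 7.5).
Solving gives Q = 255 with consumers paying $53 and sellers receiving $45.5 (the $7.5 wedge).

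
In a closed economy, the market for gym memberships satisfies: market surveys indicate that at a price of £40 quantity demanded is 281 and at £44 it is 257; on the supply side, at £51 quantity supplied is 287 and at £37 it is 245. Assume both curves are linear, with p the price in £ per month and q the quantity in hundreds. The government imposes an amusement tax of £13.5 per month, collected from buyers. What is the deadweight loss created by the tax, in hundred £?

Deadweight loss = £182.25 hundred.

Demand slope: (257 − 281)/(44 − 40) = -6, so qd = 521 − 6p.
Supply slope: (245 − 287)/(37 − 51) = 3, so qs = 3p + 134.
Before the tax: set 521 − 6p = 3p + 134 → p* = £43, q* = 263.
With the tax collected from buyers, demand (in seller-price terms) shifts: qd = 521 − 6(p + 13.5).
New equilibrium: buyers pay £47.5, suppliers receive £34, q = 236. (Wedge: pb − ps = 13.5.)
Quantity falls by |ΔQ| = |263 − 236| = 27.
DWL = ½ · t · |ΔQ| = ½ · 13.5 · 27 = £182.25.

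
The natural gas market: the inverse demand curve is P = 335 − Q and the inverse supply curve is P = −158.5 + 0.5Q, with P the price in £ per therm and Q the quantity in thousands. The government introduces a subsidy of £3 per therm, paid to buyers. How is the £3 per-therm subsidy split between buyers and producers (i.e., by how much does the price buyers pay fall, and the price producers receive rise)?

Inverting to Q(P) form: Qd = 335 − P; Qs = 2P + 317.
Without the subsidy, 335 − P = 2P + 317 gives 3P = 18, so P* = £6 and Q* = 329.
With a per-unit subsidy paid to buyers, each effectively pays P − 3, so demand becomes Qd = 335 − (P − 3).
New equilibrium: buyers pay £4, producers receive £7, Q = 331. (Wedge: Pb − Ps = −3.)
Gain to buyers: £2; to producers: £1. (They sum to £3.)

Buyers gain £2 per therm; producers gain £1 per therm.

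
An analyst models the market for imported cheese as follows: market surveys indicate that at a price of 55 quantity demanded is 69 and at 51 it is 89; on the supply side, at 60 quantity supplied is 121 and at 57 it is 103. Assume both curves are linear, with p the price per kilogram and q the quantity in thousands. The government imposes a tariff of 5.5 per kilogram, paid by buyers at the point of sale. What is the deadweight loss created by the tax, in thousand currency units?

Demand slope: (89 − 69)/(51 − 55) = -5, so qd = 344 − 5p.
Supply slope: (103 − 121)/(57 − 60) = 6, so qs = 6p − 239.
Before the tax: set 344 − 5p = 6p − 239 → p* = 53, q* = 79.
With the tax collected from buyers, demand (in seller-price terms) shifts: qd = 344 − 5(p + 5.5).
New equilibrium: buyers pay 56, suppliers receive 50.5, q = 64. (Wedge: pb − ps = 5.5.)
Quantity falls by |ΔQ| = |79 − 64| = 15.
DWL = ½ · t · |ΔQ| = ½ · 5.5 · 15 = 41.25.

Deadweight loss = 41.25 thousand.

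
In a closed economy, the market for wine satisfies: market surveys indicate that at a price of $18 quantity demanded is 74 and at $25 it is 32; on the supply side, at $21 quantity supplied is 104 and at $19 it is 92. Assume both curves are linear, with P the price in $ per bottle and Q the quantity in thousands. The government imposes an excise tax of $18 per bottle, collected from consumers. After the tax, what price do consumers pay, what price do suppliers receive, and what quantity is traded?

Demand slope: (32 − 74)/(25 − 18) = -6, so Qd = 182 − 6P.
Supply slope: (92 − 104)/(19 − 21) = 6, so Qs = 6P − 22.
Before the tax: set 182 − 6P = 6P − 22 → P* = $17, Q* = 80.
With the tax collected from consumers, demand (in seller-price terms) shifts: Qd = 182 − 6(P + 18).
Solving gives Q = 26 with consumers paying $26 and suppliers receiving $8 (the $18 wedge).

Consumers pay $26; suppliers receive $8; quantity = 26.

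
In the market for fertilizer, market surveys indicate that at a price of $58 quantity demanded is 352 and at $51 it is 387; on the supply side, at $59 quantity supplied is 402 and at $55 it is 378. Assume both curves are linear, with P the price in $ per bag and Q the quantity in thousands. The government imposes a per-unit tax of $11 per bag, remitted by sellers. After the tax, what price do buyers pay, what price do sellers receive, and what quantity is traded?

Demand slope: (387 − 352)/(51 − 58) = -5, so Qd = 642 − 5P.
Supply slope: (378 − 402)/(55 − 59) = 6, so Qs = 6P + 48.
Without the tax, 642 − 5P = 6P + 48 gives 11P = 594, so P* = $54 and Q* = 372.
With the tax collected from sellers, supply shifts: Qs = 6(P − 11) + 48.
New equilibrium: buyers pay $60, sellers receive $49, Q = 342. (Wedge: Pb − Ps = 11.)

Buyers pay $60; sellers receive $49; quantity = 342.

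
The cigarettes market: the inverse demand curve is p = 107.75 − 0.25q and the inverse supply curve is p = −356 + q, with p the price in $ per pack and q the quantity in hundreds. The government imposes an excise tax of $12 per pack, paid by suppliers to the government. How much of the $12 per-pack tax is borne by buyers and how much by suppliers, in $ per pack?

Buyers bear $2.4 per pack; suppliers bear $9.6 per pack.

Rewrite in direct form: qd = 431 − 4p and qs = p + 356.
Before the tax: set 431 − 4p = p + 356 → p* = $15, q* = 371.
With the tax collected from suppliers, supply shifts: qs = (p − 12) + 356.
Solving gives q = 361.4 with buyers paying $17.4 and suppliers receiving $5.4 (the $12 wedge).
Burden on buyers: $2.4; on suppliers: $9.6. (They sum to $12.)
The less price-elastic side of the market bears the larger share of a per-unit tax.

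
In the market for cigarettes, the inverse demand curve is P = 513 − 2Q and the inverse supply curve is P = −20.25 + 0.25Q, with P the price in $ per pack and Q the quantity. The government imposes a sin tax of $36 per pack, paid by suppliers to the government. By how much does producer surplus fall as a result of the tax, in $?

Rewrite in direct form: Qd = 256.5 − 0.5P and Qs = 4P + 81.
Before the tax: set 256.5 − 0.5P = 4P + 81 → P* = $39, Q* = 237.
With the tax collected from suppliers, supply shifts: Qs = 4(P − 36) + 81.
Solving gives Q = 221 with buyers paying $71 and suppliers receiving $35 (the $36 wedge).
ΔPS is the trapezoid between Q = 221 and Q = 237 of height $4: ½ · (237 + 221) · 4 = $916.

Producer surplus falls by $916.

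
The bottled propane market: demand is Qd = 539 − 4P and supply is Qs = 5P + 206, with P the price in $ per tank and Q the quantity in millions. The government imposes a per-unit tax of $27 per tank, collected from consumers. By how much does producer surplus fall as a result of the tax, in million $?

Without the tax, 539 − 4P = 5P + 206 gives 9P = 333, so P* = $37 and Q* = 391.
With the tax collected from consumers, demand (in seller-price terms) shifts: Qd = 539 − 4(P + 27).
New equilibrium: consumers pay $52, sellers receive $25, Q = 331. (Wedge: Pb − Ps = 27.)
ΔPS is the trapezoid between Q = 331 and Q = 391 of height $12: ½ · (391 + 331) · 12 = $4332.

Producer surplus falls by $4332 million.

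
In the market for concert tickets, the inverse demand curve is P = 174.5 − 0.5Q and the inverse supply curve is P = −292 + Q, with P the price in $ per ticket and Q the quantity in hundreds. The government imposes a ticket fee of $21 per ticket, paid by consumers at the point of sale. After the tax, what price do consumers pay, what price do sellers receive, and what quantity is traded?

Inverting to Q(P) form: Qd = 349 − 2P; Qs = P + 292.
Without the tax, 349 − 2P = P + 292 gives 3P = 57, so P* = $19 and Q* = 311.
With the tax collected from consumers, demand (in seller-price terms) shifts: Qd = 349 − 2(P + 21).
Solving gives Q = 297 with consumers paying $26 and sellers receiving $5 (the $21 wedge).

Consumers pay $26; sellers receive $5; quantity = 297.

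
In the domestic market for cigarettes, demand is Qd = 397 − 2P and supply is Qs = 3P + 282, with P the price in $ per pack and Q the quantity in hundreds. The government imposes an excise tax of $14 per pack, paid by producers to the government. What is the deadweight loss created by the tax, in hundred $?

Before the tax: set 397 − 2P = 3P + 282 → P* = $23, Q* = 351.
With the tax collected from producers, supply shifts: Qs = 3(P − 14) + 282.
Solving gives Q = 334.2 with consumers paying $31.4 and producers receiving $17.4 (the $14 wedge).
Quantity falls by |ΔQ| = |351 − 334.2| = 16.8.
DWL = ½ · t · |ΔQ| = ½ · 14 · 16.8 = $117.6.

Deadweight loss = $117.6 hundred.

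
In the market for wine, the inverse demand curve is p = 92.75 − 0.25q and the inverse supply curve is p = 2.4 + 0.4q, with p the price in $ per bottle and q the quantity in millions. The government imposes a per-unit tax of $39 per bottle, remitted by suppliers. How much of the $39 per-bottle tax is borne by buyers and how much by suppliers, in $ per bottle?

Rewrite in direct form: qd = 371 − 4p and qs = 2.5p − 6.
Before the tax: set 371 − 4p = 2.5p − 6 → p* = $58, q* = 139.
With the tax collected from suppliers, supply shifts: qs = 2.5(p − 39) − 6.
New equilibrium: buyers pay $73, suppliers receive $34, q = 79. (Wedge: pb − ps = 39.)
Burden on buyers: $15; on suppliers: $24. (They sum to $39.)

Buyers bear $15 per bottle; suppliers bear $24 per bottle.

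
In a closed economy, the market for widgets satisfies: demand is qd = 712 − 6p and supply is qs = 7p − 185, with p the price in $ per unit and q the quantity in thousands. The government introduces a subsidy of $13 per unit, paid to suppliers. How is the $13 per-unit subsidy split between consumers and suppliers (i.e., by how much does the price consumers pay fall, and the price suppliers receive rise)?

Consumers gain $7 per unit; suppliers gain $6 per unit.

Before the subsidy: set 712 − 6p = 7p − 185 → p* = $69, q* = 298.
With a per-unit subsidy paid to suppliers, each receives p + 13 per unit sold, so supply becomes qs = 7(p + 13) − 185.
New equilibrium: consumers pay $62, suppliers receive $75, q = 340. (Wedge: pb − ps = −13.)
Gain to consumers: $7; to suppliers: $6. (They sum to $13.)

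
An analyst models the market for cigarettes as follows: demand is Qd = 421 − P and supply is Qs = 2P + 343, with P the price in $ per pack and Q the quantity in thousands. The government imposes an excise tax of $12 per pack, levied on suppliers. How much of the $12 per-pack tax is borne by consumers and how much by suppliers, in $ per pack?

Without the tax, 421 − P = 2P + 343 gives 3P = 78, so P* = $26 and Q* = 395.
With the tax collected from suppliers, supply shifts: Qs = 2(P − 12) + 343.
Solving gives Q = 387 with consumers paying $34 and suppliers receiving $22 (the $12 wedge).
Burden on consumers: $8; on suppliers: $4. (They sum to $12.)

Consumers bear $8 per pack; suppliers bear $4 per pack.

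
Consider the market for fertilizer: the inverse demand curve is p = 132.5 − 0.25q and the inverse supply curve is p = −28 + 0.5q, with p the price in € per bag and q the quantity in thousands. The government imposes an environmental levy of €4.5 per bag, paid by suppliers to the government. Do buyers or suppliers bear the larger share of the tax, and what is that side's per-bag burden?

Rewrite in direct form: qd = 530 − 4p and qs = 2p + 56.
Before the tax: set 530 − 4p = 2p + 56 → p* = €79, q* = 214.
With the tax collected from suppliers, supply shifts: qs = 2(p − 4.5) + 56.
New equilibrium: buyers pay €80.5, suppliers receive €76, q = 208. (Wedge: pb − ps = 4.5.)
Per-bag burden: buyers €1.5, suppliers €3.
Suppliers take the larger share because supply is less price-elastic here (demand slope 4 vs supply slope 2).
The less price-elastic side of the market bears the larger share of a per-unit tax.

Suppliers bear the larger share: €3 per bag.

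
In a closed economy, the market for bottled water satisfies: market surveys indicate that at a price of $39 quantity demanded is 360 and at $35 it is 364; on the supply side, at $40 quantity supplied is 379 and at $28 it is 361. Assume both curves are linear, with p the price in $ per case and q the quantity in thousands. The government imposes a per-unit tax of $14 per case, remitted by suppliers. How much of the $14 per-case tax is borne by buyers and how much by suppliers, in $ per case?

Buyers bear $8.4 per case; suppliers bear $5.6 per case.

Demand slope: (364 − 360)/(35 − 39) = -1, so qd = 399 − p.
Supply slope: (361 − 379)/(28 − 40) = 1.5, so qs = 1.5p + 319.
Before the tax: set 399 − p = 1.5p + 319 → p* = $32, q* = 367.
With the tax collected from suppliers, supply shifts: qs = 1.5(p − 14) + 319.
New equilibrium: buyers pay $40.4, suppliers receive $26.4, q = 358.6. (Wedge: pb − ps = 14.)
Burden on buyers: $8.4; on suppliers: $5.6. (They sum to $14.)
The less price-elastic side of the market bears the larger share of a per-unit tax.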